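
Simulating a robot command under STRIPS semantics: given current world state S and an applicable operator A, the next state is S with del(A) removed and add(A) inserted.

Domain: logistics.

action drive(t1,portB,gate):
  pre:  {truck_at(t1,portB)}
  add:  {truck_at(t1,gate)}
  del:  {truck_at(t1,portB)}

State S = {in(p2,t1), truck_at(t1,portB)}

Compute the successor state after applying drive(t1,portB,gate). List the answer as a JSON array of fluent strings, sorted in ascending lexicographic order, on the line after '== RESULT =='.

Progress:
  pre ⊆ S: {truck_at(t1,portB)} ⊆ S  — applicable
  S \ del = {in(p2,t1)}
  ∪ add   = {in(p2,t1), truck_at(t1,gate)}

== RESULT ==
["in(p2,t1)", "truck_at(t1,gate)"]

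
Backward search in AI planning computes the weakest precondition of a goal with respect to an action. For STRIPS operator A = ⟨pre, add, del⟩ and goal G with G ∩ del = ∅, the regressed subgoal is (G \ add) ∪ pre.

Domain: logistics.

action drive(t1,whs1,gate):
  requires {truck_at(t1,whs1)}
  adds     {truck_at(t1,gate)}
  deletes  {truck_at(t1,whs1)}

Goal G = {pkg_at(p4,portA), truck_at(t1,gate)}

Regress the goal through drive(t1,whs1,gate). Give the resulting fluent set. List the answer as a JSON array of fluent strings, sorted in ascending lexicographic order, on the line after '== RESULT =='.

Compute (G \ add) ∪ pre:
  G ∩ del = {}  (empty — regression defined)
  G \ add = {pkg_at(p4,portA), truck_at(t1,gate)} \ {truck_at(t1,gate)} = {pkg_at(p4,portA)}
  ∪ pre   = {pkg_at(p4,portA)} ∪ {truck_at(t1,whs1)}
          = {pkg_at(p4,portA), truck_at(t1,whs1)}

== RESULT ==
["pkg_at(p4,portA)", "truck_at(t1,whs1)"]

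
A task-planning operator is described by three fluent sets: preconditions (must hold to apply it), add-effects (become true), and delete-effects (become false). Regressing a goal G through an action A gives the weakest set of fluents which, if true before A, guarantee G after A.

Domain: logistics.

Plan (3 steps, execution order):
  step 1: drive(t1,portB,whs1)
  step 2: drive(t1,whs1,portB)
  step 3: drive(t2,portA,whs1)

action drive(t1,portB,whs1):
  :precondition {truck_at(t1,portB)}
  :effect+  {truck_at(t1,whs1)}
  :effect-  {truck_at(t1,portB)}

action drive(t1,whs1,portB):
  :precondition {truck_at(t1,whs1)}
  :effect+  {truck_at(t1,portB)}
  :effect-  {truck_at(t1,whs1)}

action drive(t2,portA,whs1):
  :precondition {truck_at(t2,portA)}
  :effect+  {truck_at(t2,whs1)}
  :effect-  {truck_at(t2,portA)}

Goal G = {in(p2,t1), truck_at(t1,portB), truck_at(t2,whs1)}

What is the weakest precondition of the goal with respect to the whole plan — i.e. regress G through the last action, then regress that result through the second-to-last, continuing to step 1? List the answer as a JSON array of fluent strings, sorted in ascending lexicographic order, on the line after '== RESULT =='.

Regress step by step:
  through step 3 (drive(t2,portA,whs1)): drop {truck_at(t2,whs1)}, keep {in(p2,t1), truck_at(t1,portB)}, require {truck_at(t2,portA)}
    → {in(p2,t1), truck_at(t1,portB), truck_at(t2,portA)}
  through step 2 (drive(t1,whs1,portB)): drop {truck_at(t1,portB)}, keep {in(p2,t1), truck_at(t2,portA)}, require {truck_at(t1,whs1)}
    → {in(p2,t1), truck_at(t1,whs1), truck_at(t2,portA)}
  through step 1 (drive(t1,portB,whs1)): drop {truck_at(t1,whs1)}, keep {in(p2,t1), truck_at(t2,portA)}, require {truck_at(t1,portB)}
    → {in(p2,t1), truck_at(t1,portB), truck_at(t2,portA)}

== RESULT ==
["in(p2,t1)", "truck_at(t1,portB)", "truck_at(t2,portA)"]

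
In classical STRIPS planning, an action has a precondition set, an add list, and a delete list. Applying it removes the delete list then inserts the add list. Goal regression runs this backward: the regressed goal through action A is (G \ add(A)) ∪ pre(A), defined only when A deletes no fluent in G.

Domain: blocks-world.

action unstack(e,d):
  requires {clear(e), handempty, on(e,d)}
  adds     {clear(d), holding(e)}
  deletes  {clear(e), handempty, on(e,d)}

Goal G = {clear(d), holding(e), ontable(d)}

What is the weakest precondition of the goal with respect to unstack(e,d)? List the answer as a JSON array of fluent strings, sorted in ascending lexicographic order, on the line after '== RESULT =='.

Compute (G \ add) ∪ pre:
  G ∩ del = {}  (empty — regression defined)
  G \ add = {clear(d), holding(e), ontable(d)} \ {clear(d), holding(e)} = {ontable(d)}
  ∪ pre   = {ontable(d)} ∪ {clear(e), handempty, on(e,d)}
          = {clear(e), handempty, on(e,d), ontable(d)}

== RESULT ==
["clear(e)", "handempty", "on(e,d)", "ontable(d)"]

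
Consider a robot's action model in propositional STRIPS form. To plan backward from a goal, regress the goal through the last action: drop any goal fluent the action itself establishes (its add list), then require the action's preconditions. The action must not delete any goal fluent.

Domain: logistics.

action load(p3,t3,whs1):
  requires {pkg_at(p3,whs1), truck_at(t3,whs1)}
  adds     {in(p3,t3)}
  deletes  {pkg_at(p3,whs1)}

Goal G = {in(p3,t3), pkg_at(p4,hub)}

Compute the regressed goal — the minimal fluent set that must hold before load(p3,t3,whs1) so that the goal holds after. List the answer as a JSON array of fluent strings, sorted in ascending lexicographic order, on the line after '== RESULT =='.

Compute (G \ add) ∪ pre:
  G ∩ del = {}  (empty — regression defined)
  G \ add = {in(p3,t3), pkg_at(p4,hub)} \ {in(p3,t3)} = {pkg_at(p4,hub)}
  ∪ pre   = {pkg_at(p4,hub)} ∪ {pkg_at(p3,whs1), truck_at(t3,whs1)}
          = {pkg_at(p3,whs1), pkg_at(p4,hub), truck_at(t3,whs1)}

== RESULT ==
["pkg_at(p3,whs1)", "pkg_at(p4,hub)", "truck_at(t3,whs1)"]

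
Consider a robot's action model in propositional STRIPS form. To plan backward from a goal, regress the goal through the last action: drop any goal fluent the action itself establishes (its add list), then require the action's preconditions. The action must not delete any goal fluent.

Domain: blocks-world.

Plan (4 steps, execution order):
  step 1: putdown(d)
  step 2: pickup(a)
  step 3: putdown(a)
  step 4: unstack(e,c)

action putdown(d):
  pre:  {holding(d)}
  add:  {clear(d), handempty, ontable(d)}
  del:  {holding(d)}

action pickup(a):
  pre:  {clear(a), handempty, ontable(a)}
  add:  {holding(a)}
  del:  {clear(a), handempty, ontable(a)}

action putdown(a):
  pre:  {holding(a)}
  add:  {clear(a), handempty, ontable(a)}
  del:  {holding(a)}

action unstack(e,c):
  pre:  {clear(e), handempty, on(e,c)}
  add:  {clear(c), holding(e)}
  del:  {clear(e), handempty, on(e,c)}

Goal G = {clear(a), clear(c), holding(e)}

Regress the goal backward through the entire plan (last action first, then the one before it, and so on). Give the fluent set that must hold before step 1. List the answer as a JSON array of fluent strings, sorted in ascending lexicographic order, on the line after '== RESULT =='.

Work backward from the goal:
  through step 4 (unstack(e,c)): drop {clear(c), holding(e)}, keep {clear(a)}, require {clear(e), handempty, on(e,c)}
    → {clear(a), clear(e), handempty, on(e,c)}
  through step 3 (putdown(a)): drop {clear(a), handempty}, keep {clear(e), on(e,c)}, require {holding(a)}
    → {clear(e), holding(a), on(e,c)}
  through step 2 (pickup(a)): drop {holding(a)}, keep {clear(e), on(e,c)}, require {clear(a), handempty, ontable(a)}
    → {clear(a), clear(e), handempty, on(e,c), ontable(a)}
  through step 1 (putdown(d)): drop {handempty}, keep {clear(a), clear(e), on(e,c), ontable(a)}, require {holding(d)}
    → {clear(a), clear(e), holding(d), on(e,c), ontable(a)}

== RESULT ==
["clear(a)", "clear(e)", "holding(d)", "on(e,c)", "ontable(a)"]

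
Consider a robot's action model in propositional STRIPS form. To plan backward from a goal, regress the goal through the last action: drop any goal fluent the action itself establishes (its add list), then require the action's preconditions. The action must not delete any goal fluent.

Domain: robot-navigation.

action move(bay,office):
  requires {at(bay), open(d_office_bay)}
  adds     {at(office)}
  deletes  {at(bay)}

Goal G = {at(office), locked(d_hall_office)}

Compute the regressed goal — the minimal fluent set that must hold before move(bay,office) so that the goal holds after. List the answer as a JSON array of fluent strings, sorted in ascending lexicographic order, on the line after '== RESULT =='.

Regress:
  G ∩ del = {}  (empty — regression defined)
  G \ add = {at(office), locked(d_hall_office)} \ {at(office)} = {locked(d_hall_office)}
  ∪ pre   = {locked(d_hall_office)} ∪ {at(bay), open(d_office_bay)}
          = {at(bay), locked(d_hall_office), open(d_office_bay)}

== RESULT ==
["at(bay)", "locked(d_hall_office)", "open(d_office_bay)"]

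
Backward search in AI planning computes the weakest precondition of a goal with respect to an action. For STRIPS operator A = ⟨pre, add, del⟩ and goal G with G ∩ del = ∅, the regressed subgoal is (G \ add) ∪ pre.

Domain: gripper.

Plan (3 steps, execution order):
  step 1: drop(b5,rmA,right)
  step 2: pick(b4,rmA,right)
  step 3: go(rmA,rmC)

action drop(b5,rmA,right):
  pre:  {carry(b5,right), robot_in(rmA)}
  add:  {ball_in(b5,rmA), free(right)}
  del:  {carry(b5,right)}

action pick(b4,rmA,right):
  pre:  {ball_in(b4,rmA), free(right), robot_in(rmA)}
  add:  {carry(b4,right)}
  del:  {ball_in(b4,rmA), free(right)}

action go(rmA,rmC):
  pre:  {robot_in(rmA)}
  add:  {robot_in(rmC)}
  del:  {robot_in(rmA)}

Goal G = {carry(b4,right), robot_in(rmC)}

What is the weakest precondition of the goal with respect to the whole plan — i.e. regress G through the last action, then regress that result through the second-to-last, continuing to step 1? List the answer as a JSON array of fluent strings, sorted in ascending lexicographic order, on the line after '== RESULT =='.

Work backward from the goal:
  through step 3 (go(rmA,rmC)): drop {robot_in(rmC)}, keep {carry(b4,right)}, require {robot_in(rmA)}
    → {carry(b4,right), robot_in(rmA)}
  through step 2 (pick(b4,rmA,right)): drop {carry(b4,right)}, keep {robot_in(rmA)}, require {ball_in(b4,rmA), free(right), robot_in(rmA)}
    → {ball_in(b4,rmA), free(right), robot_in(rmA)}
  through step 1 (drop(b5,rmA,right)): drop {free(right)}, keep {ball_in(b4,rmA), robot_in(rmA)}, require {carry(b5,right), robot_in(rmA)}
    → {ball_in(b4,rmA), carry(b5,right), robot_in(rmA)}

== RESULT ==
["ball_in(b4,rmA)", "carry(b5,right)", "robot_in(rmA)"]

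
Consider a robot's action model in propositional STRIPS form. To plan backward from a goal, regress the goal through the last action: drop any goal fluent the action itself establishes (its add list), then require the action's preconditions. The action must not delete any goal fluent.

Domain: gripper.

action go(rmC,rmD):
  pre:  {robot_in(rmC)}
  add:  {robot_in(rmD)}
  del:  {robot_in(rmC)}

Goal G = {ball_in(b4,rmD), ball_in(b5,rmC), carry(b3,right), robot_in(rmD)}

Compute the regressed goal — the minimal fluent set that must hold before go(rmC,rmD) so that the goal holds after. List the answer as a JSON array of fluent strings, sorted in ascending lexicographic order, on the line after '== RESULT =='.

Compute (G \ add) ∪ pre:
  G ∩ del = {}  (empty — regression defined)
  G \ add = {ball_in(b4,rmD), ball_in(b5,rmC), carry(b3,right), robot_in(rmD)} \ {robot_in(rmD)} = {ball_in(b4,rmD), ball_in(b5,rmC), carry(b3,right)}
  ∪ pre   = {ball_in(b4,rmD), ball_in(b5,rmC), carry(b3,right)} ∪ {robot_in(rmC)}
          = {ball_in(b4,rmD), ball_in(b5,rmC), carry(b3,right), robot_in(rmC)}

== RESULT ==
["ball_in(b4,rmD)", "ball_in(b5,rmC)", "carry(b3,right)", "robot_in(rmC)"]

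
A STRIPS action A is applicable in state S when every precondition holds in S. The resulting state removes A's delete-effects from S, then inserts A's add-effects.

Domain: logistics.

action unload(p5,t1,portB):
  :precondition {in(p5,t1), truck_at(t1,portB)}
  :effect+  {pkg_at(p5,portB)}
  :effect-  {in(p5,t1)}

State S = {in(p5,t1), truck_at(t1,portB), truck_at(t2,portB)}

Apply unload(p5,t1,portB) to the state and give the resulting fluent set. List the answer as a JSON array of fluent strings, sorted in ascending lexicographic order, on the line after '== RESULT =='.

Progress:
  pre ⊆ S: {in(p5,t1), truck_at(t1,portB)} ⊆ S  — applicable
  S \ del = {truck_at(t1,portB), truck_at(t2,portB)}
  ∪ add   = {pkg_at(p5,portB), truck_at(t1,portB), truck_at(t2,portB)}

== RESULT ==
["pkg_at(p5,portB)", "truck_at(t1,portB)", "truck_at(t2,portB)"]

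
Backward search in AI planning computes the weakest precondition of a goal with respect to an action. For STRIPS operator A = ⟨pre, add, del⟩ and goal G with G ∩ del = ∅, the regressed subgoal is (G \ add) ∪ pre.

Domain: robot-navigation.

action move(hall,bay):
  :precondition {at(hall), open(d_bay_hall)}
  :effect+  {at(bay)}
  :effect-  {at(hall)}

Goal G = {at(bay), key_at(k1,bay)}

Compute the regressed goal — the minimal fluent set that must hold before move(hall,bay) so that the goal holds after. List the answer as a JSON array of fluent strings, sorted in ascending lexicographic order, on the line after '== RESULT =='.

Compute (G \ add) ∪ pre:
  G ∩ del = {}  (empty — regression defined)
  G \ add = {at(bay), key_at(k1,bay)} \ {at(bay)} = {key_at(k1,bay)}
  ∪ pre   = {key_at(k1,bay)} ∪ {at(hall), open(d_bay_hall)}
          = {at(hall), key_at(k1,bay), open(d_bay_hall)}

== RESULT ==
["at(hall)", "key_at(k1,bay)", "open(d_bay_hall)"]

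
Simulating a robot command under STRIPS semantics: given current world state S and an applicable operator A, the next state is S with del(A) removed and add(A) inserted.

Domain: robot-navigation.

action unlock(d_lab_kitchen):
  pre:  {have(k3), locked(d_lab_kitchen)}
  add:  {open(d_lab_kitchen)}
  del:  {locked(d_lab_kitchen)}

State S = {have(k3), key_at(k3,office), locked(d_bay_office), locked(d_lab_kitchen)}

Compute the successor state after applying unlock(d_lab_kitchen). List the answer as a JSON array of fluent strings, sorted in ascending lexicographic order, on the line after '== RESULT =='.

Compute (S \ del) ∪ add:
  pre ⊆ S: {have(k3), locked(d_lab_kitchen)} ⊆ S  — applicable
  S \ del = {have(k3), key_at(k3,office), locked(d_bay_office)}
  ∪ add   = {have(k3), key_at(k3,office), locked(d_bay_office), open(d_lab_kitchen)}

== RESULT ==
["have(k3)", "key_at(k3,office)", "locked(d_bay_office)", "open(d_lab_kitchen)"]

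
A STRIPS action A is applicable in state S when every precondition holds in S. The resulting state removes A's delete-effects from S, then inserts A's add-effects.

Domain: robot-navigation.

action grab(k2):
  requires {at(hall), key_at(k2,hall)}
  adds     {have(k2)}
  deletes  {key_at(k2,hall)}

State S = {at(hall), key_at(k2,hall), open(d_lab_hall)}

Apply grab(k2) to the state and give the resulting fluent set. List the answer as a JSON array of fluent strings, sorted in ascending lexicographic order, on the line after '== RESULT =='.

Progress:
  pre ⊆ S: {at(hall), key_at(k2,hall)} ⊆ S  — applicable
  S \ del = {at(hall), open(d_lab_hall)}
  ∪ add   = {at(hall), have(k2), open(d_lab_hall)}

== RESULT ==
["at(hall)", "have(k2)", "open(d_lab_hall)"]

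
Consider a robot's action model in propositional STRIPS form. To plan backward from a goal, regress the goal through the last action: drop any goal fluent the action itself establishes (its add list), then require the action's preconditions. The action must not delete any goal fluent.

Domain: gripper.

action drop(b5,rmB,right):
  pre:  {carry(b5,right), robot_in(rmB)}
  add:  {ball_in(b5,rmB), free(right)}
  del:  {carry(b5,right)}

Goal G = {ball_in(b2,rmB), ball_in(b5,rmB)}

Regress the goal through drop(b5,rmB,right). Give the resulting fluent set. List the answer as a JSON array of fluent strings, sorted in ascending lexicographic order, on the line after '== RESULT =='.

Regress:
  G ∩ del = {}  (empty — regression defined)
  G \ add = {ball_in(b2,rmB), ball_in(b5,rmB)} \ {ball_in(b5,rmB), free(right)} = {ball_in(b2,rmB)}
  ∪ pre   = {ball_in(b2,rmB)} ∪ {carry(b5,right), robot_in(rmB)}
          = {ball_in(b2,rmB), carry(b5,right), robot_in(rmB)}

== RESULT ==
["ball_in(b2,rmB)", "carry(b5,right)", "robot_in(rmB)"]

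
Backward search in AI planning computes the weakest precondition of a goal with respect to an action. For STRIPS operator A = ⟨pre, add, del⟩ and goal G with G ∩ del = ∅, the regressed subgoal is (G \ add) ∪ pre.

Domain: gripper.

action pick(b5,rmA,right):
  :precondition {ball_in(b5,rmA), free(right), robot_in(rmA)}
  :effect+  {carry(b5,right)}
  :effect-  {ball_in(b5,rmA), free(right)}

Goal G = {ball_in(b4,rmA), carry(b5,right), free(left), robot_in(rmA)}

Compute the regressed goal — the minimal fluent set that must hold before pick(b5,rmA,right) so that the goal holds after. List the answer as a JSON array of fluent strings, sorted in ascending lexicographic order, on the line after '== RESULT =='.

Compute (G \ add) ∪ pre:
  G ∩ del = {}  (empty — regression defined)
  G \ add = {ball_in(b4,rmA), carry(b5,right), free(left), robot_in(rmA)} \ {carry(b5,right)} = {ball_in(b4,rmA), free(left), robot_in(rmA)}
  ∪ pre   = {ball_in(b4,rmA), free(left), robot_in(rmA)} ∪ {ball_in(b5,rmA), free(right), robot_in(rmA)}
          = {ball_in(b4,rmA), ball_in(b5,rmA), free(left), free(right), robot_in(rmA)}

== RESULT ==
["ball_in(b4,rmA)", "ball_in(b5,rmA)", "free(left)", "free(right)", "robot_in(rmA)"]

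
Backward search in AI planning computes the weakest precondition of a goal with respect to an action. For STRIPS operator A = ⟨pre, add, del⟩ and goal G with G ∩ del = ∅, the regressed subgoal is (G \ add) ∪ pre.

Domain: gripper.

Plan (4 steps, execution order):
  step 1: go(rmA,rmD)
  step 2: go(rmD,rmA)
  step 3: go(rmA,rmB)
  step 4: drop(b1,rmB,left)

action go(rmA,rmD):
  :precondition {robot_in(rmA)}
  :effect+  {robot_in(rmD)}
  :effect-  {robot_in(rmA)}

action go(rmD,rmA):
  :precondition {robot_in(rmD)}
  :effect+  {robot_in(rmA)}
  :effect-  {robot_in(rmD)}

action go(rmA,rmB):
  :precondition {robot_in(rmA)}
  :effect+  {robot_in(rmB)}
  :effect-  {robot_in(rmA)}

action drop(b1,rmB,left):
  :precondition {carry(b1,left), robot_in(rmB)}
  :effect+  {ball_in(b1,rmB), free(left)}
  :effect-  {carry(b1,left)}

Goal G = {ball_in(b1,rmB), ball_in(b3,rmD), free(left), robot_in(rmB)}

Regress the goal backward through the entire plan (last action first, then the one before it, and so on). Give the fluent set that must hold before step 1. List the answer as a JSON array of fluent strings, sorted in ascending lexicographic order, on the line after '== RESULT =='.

Regress step by step:
  through step 4 (drop(b1,rmB,left)): drop {ball_in(b1,rmB), free(left)}, keep {ball_in(b3,rmD), robot_in(rmB)}, require {carry(b1,left), robot_in(rmB)}
    → {ball_in(b3,rmD), carry(b1,left), robot_in(rmB)}
  through step 3 (go(rmA,rmB)): drop {robot_in(rmB)}, keep {ball_in(b3,rmD), carry(b1,left)}, require {robot_in(rmA)}
    → {ball_in(b3,rmD), carry(b1,left), robot_in(rmA)}
  through step 2 (go(rmD,rmA)): drop {robot_in(rmA)}, keep {ball_in(b3,rmD), carry(b1,left)}, require {robot_in(rmD)}
    → {ball_in(b3,rmD), carry(b1,left), robot_in(rmD)}
  through step 1 (go(rmA,rmD)): drop {robot_in(rmD)}, keep {ball_in(b3,rmD), carry(b1,left)}, require {robot_in(rmA)}
    → {ball_in(b3,rmD), carry(b1,left), robot_in(rmA)}

== RESULT ==
["ball_in(b3,rmD)", "carry(b1,left)", "robot_in(rmA)"]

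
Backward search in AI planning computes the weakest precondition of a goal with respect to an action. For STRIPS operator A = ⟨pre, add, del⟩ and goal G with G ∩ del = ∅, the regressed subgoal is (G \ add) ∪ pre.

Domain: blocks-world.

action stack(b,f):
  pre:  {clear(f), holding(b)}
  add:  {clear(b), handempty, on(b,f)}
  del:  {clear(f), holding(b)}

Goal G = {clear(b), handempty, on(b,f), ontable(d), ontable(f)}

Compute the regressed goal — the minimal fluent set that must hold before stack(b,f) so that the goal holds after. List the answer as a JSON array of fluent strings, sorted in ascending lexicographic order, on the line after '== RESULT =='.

Regress:
  G ∩ del = {}  (empty — regression defined)
  G \ add = {clear(b), handempty, on(b,f), ontable(d), ontable(f)} \ {clear(b), handempty, on(b,f)} = {ontable(d), ontable(f)}
  ∪ pre   = {ontable(d), ontable(f)} ∪ {clear(f), holding(b)}
          = {clear(f), holding(b), ontable(d), ontable(f)}

== RESULT ==
["clear(f)", "holding(b)", "ontable(d)", "ontable(f)"]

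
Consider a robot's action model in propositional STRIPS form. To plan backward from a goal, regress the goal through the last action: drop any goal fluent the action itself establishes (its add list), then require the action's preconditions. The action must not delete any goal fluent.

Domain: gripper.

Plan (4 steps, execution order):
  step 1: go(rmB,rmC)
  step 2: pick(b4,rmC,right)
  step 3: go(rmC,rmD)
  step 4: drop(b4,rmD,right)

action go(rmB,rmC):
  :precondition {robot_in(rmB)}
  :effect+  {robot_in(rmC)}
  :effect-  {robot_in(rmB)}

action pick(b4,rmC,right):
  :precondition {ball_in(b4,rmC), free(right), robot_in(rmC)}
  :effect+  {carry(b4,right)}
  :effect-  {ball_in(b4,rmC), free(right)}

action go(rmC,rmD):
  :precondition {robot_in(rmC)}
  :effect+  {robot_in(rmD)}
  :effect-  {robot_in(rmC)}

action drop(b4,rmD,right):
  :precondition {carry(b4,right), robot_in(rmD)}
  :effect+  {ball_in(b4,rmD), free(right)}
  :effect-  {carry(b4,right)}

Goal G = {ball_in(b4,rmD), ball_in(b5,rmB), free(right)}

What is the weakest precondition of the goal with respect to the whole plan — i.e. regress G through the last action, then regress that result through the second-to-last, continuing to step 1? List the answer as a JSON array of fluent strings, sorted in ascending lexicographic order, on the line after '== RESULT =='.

Regress step by step:
  through step 4 (drop(b4,rmD,right)): drop {ball_in(b4,rmD), free(right)}, keep {ball_in(b5,rmB)}, require {carry(b4,right), robot_in(rmD)}
    → {ball_in(b5,rmB), carry(b4,right), robot_in(rmD)}
  through step 3 (go(rmC,rmD)): drop {robot_in(rmD)}, keep {ball_in(b5,rmB), carry(b4,right)}, require {robot_in(rmC)}
    → {ball_in(b5,rmB), carry(b4,right), robot_in(rmC)}
  through step 2 (pick(b4,rmC,right)): drop {carry(b4,right)}, keep {ball_in(b5,rmB), robot_in(rmC)}, require {ball_in(b4,rmC), free(right), robot_in(rmC)}
    → {ball_in(b4,rmC), ball_in(b5,rmB), free(right), robot_in(rmC)}
  through step 1 (go(rmB,rmC)): drop {robot_in(rmC)}, keep {ball_in(b4,rmC), ball_in(b5,rmB), free(right)}, require {robot_in(rmB)}
    → {ball_in(b4,rmC), ball_in(b5,rmB), free(right), robot_in(rmB)}

== RESULT ==
["ball_in(b4,rmC)", "ball_in(b5,rmB)", "free(right)", "robot_in(rmB)"]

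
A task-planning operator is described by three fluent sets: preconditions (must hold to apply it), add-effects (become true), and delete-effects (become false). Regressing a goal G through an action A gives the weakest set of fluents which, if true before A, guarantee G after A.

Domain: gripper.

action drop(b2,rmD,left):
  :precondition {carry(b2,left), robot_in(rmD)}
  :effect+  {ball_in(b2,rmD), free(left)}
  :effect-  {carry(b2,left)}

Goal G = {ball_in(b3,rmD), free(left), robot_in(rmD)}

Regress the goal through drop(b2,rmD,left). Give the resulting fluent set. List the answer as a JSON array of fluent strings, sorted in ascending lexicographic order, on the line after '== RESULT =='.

Regress:
  G ∩ del = {}  (empty — regression defined)
  G \ add = {ball_in(b3,rmD), free(left), robot_in(rmD)} \ {ball_in(b2,rmD), free(left)} = {ball_in(b3,rmD), robot_in(rmD)}
  ∪ pre   = {ball_in(b3,rmD), robot_in(rmD)} ∪ {carry(b2,left), robot_in(rmD)}
          = {ball_in(b3,rmD), carry(b2,left), robot_in(rmD)}

== RESULT ==
["ball_in(b3,rmD)", "carry(b2,left)", "robot_in(rmD)"]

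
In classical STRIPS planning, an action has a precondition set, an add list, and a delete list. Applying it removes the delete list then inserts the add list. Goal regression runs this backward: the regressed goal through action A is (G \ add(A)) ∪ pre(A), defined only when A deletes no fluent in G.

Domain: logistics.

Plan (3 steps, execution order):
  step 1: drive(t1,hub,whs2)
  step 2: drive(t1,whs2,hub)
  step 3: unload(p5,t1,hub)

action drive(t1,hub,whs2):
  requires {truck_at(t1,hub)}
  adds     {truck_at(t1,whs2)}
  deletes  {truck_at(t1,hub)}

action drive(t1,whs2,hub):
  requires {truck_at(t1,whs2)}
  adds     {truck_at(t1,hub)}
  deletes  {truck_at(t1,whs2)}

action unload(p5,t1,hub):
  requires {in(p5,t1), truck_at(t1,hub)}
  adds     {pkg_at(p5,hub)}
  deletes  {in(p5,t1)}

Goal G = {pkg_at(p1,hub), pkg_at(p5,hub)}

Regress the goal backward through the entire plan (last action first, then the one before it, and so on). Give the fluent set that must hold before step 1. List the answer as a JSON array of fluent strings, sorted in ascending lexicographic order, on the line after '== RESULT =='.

Regress step by step:
  through step 3 (unload(p5,t1,hub)): drop {pkg_at(p5,hub)}, keep {pkg_at(p1,hub)}, require {in(p5,t1), truck_at(t1,hub)}
    → {in(p5,t1), pkg_at(p1,hub), truck_at(t1,hub)}
  through step 2 (drive(t1,whs2,hub)): drop {truck_at(t1,hub)}, keep {in(p5,t1), pkg_at(p1,hub)}, require {truck_at(t1,whs2)}
    → {in(p5,t1), pkg_at(p1,hub), truck_at(t1,whs2)}
  through step 1 (drive(t1,hub,whs2)): drop {truck_at(t1,whs2)}, keep {in(p5,t1), pkg_at(p1,hub)}, require {truck_at(t1,hub)}
    → {in(p5,t1), pkg_at(p1,hub), truck_at(t1,hub)}

== RESULT ==
["in(p5,t1)", "pkg_at(p1,hub)", "truck_at(t1,hub)"]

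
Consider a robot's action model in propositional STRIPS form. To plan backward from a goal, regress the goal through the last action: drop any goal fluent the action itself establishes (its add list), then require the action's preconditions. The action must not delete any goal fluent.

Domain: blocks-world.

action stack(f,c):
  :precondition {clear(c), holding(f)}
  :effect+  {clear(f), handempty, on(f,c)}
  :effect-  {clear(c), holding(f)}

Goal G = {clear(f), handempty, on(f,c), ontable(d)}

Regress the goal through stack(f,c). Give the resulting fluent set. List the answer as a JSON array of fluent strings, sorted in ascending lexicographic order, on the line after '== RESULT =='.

Compute (G \ add) ∪ pre:
  G ∩ del = {}  (empty — regression defined)
  G \ add = {clear(f), handempty, on(f,c), ontable(d)} \ {clear(f), handempty, on(f,c)} = {ontable(d)}
  ∪ pre   = {ontable(d)} ∪ {clear(c), holding(f)}
          = {clear(c), holding(f), ontable(d)}

== RESULT ==
["clear(c)", "holding(f)", "ontable(d)"]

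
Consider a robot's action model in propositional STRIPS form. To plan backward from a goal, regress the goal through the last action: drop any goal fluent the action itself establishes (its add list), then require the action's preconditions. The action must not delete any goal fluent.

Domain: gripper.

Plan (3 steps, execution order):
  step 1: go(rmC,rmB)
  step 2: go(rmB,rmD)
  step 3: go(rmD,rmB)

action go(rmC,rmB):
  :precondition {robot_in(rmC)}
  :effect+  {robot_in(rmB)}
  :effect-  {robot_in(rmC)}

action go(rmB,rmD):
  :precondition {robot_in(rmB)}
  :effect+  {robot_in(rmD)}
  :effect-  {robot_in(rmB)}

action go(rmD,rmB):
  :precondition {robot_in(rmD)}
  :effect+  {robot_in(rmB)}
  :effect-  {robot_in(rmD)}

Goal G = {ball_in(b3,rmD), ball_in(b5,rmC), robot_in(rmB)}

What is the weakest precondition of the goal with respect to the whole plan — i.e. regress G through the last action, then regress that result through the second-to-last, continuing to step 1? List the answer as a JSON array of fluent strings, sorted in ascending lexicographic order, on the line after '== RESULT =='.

Regress step by step:
  through step 3 (go(rmD,rmB)): drop {robot_in(rmB)}, keep {ball_in(b3,rmD), ball_in(b5,rmC)}, require {robot_in(rmD)}
    → {ball_in(b3,rmD), ball_in(b5,rmC), robot_in(rmD)}
  through step 2 (go(rmB,rmD)): drop {robot_in(rmD)}, keep {ball_in(b3,rmD), ball_in(b5,rmC)}, require {robot_in(rmB)}
    → {ball_in(b3,rmD), ball_in(b5,rmC), robot_in(rmB)}
  through step 1 (go(rmC,rmB)): drop {robot_in(rmB)}, keep {ball_in(b3,rmD), ball_in(b5,rmC)}, require {robot_in(rmC)}
    → {ball_in(b3,rmD), ball_in(b5,rmC), robot_in(rmC)}

== RESULT ==
["ball_in(b3,rmD)", "ball_in(b5,rmC)", "robot_in(rmC)"]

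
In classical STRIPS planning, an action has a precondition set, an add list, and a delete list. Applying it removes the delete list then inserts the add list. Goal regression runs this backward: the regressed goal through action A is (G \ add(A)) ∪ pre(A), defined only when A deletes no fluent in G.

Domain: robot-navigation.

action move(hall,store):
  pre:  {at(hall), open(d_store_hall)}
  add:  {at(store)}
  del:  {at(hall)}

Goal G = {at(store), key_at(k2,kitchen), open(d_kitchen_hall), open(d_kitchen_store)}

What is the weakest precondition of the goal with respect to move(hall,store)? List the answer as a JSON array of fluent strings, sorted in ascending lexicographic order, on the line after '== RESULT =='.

Regress:
  G ∩ del = {}  (empty — regression defined)
  G \ add = {at(store), key_at(k2,kitchen), open(d_kitchen_hall), open(d_kitchen_store)} \ {at(store)} = {key_at(k2,kitchen), open(d_kitchen_hall), open(d_kitchen_store)}
  ∪ pre   = {key_at(k2,kitchen), open(d_kitchen_hall), open(d_kitchen_store)} ∪ {at(hall), open(d_store_hall)}
          = {at(hall), key_at(k2,kitchen), open(d_kitchen_hall), open(d_kitchen_store), open(d_store_hall)}

== RESULT ==
["at(hall)", "key_at(k2,kitchen)", "open(d_kitchen_hall)", "open(d_kitchen_store)", "open(d_store_hall)"]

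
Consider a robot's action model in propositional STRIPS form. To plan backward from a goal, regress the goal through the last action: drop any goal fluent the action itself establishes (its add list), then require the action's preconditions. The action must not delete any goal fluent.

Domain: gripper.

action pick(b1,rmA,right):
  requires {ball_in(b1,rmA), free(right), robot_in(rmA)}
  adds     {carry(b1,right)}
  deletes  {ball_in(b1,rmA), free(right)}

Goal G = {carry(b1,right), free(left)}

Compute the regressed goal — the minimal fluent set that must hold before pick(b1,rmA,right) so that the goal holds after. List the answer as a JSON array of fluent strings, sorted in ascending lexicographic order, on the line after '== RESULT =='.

Regress:
  G ∩ del = {}  (empty — regression defined)
  G \ add = {carry(b1,right), free(left)} \ {carry(b1,right)} = {free(left)}
  ∪ pre   = {free(left)} ∪ {ball_in(b1,rmA), free(right), robot_in(rmA)}
          = {ball_in(b1,rmA), free(left), free(right), robot_in(rmA)}

== RESULT ==
["ball_in(b1,rmA)", "free(left)", "free(right)", "robot_in(rmA)"]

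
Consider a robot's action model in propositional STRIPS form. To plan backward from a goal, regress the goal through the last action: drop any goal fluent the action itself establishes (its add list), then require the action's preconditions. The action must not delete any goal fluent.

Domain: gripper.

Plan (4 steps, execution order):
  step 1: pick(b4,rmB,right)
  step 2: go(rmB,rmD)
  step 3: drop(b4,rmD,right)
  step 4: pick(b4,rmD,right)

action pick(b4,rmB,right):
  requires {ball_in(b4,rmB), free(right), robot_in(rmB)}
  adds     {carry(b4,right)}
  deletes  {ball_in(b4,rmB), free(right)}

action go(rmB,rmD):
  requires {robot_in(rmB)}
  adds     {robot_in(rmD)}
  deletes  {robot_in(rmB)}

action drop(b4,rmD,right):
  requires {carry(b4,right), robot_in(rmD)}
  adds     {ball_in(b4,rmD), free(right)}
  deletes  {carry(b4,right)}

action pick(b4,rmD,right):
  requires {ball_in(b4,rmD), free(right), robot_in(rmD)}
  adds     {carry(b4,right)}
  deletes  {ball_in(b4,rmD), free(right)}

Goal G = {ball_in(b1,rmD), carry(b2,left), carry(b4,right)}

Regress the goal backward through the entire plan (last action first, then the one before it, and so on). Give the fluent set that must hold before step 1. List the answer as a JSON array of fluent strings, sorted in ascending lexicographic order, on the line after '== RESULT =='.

Regress step by step:
  through step 4 (pick(b4,rmD,right)): drop {carry(b4,right)}, keep {ball_in(b1,rmD), carry(b2,left)}, require {ball_in(b4,rmD), free(right), robot_in(rmD)}
    → {ball_in(b1,rmD), ball_in(b4,rmD), carry(b2,left), free(right), robot_in(rmD)}
  through step 3 (drop(b4,rmD,right)): drop {ball_in(b4,rmD), free(right)}, keep {ball_in(b1,rmD), carry(b2,left), robot_in(rmD)}, require {carry(b4,right), robot_in(rmD)}
    → {ball_in(b1,rmD), carry(b2,left), carry(b4,right), robot_in(rmD)}
  through step 2 (go(rmB,rmD)): drop {robot_in(rmD)}, keep {ball_in(b1,rmD), carry(b2,left), carry(b4,right)}, require {robot_in(rmB)}
    → {ball_in(b1,rmD), carry(b2,left), carry(b4,right), robot_in(rmB)}
  through step 1 (pick(b4,rmB,right)): drop {carry(b4,right)}, keep {ball_in(b1,rmD), carry(b2,left), robot_in(rmB)}, require {ball_in(b4,rmB), free(right), robot_in(rmB)}
    → {ball_in(b1,rmD), ball_in(b4,rmB), carry(b2,left), free(right), robot_in(rmB)}

== RESULT ==
["ball_in(b1,rmD)", "ball_in(b4,rmB)", "carry(b2,left)", "free(right)", "robot_in(rmB)"]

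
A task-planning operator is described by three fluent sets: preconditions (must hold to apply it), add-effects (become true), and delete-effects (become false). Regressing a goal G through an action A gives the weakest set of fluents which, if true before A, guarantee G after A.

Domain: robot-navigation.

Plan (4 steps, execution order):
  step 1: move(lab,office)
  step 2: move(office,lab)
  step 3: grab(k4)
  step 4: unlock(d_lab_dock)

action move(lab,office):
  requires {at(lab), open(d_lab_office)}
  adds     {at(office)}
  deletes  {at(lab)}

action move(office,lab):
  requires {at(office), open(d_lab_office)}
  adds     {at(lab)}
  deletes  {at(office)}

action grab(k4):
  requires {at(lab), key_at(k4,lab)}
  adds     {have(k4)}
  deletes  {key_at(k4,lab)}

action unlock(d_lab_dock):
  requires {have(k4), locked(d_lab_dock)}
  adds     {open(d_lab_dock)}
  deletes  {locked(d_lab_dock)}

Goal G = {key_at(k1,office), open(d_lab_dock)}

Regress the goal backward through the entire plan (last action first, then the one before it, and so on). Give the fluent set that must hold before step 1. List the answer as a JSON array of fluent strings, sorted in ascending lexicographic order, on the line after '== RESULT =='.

Regress step by step:
  through step 4 (unlock(d_lab_dock)): drop {open(d_lab_dock)}, keep {key_at(k1,office)}, require {have(k4), locked(d_lab_dock)}
    → {have(k4), key_at(k1,office), locked(d_lab_dock)}
  through step 3 (grab(k4)): drop {have(k4)}, keep {key_at(k1,office), locked(d_lab_dock)}, require {at(lab), key_at(k4,lab)}
    → {at(lab), key_at(k1,office), key_at(k4,lab), locked(d_lab_dock)}
  through step 2 (move(office,lab)): drop {at(lab)}, keep {key_at(k1,office), key_at(k4,lab), locked(d_lab_dock)}, require {at(office), open(d_lab_office)}
    → {at(office), key_at(k1,office), key_at(k4,lab), locked(d_lab_dock), open(d_lab_office)}
  through step 1 (move(lab,office)): drop {at(office)}, keep {key_at(k1,office), key_at(k4,lab), locked(d_lab_dock), open(d_lab_office)}, require {at(lab), open(d_lab_office)}
    → {at(lab), key_at(k1,office), key_at(k4,lab), locked(d_lab_dock), open(d_lab_office)}

== RESULT ==
["at(lab)", "key_at(k1,office)", "key_at(k4,lab)", "locked(d_lab_dock)", "open(d_lab_office)"]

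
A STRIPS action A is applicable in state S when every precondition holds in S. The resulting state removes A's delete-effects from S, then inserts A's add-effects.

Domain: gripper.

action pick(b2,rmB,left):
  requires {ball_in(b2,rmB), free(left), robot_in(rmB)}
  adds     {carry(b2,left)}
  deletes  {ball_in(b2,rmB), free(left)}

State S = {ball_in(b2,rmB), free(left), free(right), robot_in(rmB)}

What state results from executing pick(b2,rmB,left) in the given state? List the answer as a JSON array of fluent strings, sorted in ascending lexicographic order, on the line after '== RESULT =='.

Progress:
  pre ⊆ S: {ball_in(b2,rmB), free(left), robot_in(rmB)} ⊆ S  — applicable
  S \ del = {free(right), robot_in(rmB)}
  ∪ add   = {carry(b2,left), free(right), robot_in(rmB)}

== RESULT ==
["carry(b2,left)", "free(right)", "robot_in(rmB)"]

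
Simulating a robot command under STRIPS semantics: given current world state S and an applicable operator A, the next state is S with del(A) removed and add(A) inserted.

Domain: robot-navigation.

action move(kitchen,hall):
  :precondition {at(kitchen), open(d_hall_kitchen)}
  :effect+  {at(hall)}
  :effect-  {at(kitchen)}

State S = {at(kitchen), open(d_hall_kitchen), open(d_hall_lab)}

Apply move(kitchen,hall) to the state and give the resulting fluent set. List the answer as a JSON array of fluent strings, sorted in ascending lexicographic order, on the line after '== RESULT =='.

Progress:
  pre ⊆ S: {at(kitchen), open(d_hall_kitchen)} ⊆ S  — applicable
  S \ del = {open(d_hall_kitchen), open(d_hall_lab)}
  ∪ add   = {at(hall), open(d_hall_kitchen), open(d_hall_lab)}

== RESULT ==
["at(hall)", "open(d_hall_kitchen)", "open(d_hall_lab)"]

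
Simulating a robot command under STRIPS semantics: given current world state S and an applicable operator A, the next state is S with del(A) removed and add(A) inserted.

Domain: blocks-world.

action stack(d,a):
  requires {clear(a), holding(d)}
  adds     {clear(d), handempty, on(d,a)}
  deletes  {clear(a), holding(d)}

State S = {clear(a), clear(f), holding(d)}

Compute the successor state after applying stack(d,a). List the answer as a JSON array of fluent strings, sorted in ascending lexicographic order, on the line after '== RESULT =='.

Progress:
  pre ⊆ S: {clear(a), holding(d)} ⊆ S  — applicable
  S \ del = {clear(f)}
  ∪ add   = {clear(d), clear(f), handempty, on(d,a)}

== RESULT ==
["clear(d)", "clear(f)", "handempty", "on(d,a)"]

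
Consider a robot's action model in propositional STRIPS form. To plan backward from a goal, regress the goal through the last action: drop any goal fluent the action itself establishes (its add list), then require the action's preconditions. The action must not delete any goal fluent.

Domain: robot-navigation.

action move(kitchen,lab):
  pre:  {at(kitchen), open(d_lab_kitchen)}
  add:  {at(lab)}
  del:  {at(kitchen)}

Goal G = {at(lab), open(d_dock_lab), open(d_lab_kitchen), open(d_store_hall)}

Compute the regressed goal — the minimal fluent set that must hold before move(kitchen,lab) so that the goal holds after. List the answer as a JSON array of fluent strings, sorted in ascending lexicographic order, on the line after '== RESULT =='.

Regress:
  G ∩ del = {}  (empty — regression defined)
  G \ add = {at(lab), open(d_dock_lab), open(d_lab_kitchen), open(d_store_hall)} \ {at(lab)} = {open(d_dock_lab), open(d_lab_kitchen), open(d_store_hall)}
  ∪ pre   = {open(d_dock_lab), open(d_lab_kitchen), open(d_store_hall)} ∪ {at(kitchen), open(d_lab_kitchen)}
          = {at(kitchen), open(d_dock_lab), open(d_lab_kitchen), open(d_store_hall)}

== RESULT ==
["at(kitchen)", "open(d_dock_lab)", "open(d_lab_kitchen)", "open(d_store_hall)"]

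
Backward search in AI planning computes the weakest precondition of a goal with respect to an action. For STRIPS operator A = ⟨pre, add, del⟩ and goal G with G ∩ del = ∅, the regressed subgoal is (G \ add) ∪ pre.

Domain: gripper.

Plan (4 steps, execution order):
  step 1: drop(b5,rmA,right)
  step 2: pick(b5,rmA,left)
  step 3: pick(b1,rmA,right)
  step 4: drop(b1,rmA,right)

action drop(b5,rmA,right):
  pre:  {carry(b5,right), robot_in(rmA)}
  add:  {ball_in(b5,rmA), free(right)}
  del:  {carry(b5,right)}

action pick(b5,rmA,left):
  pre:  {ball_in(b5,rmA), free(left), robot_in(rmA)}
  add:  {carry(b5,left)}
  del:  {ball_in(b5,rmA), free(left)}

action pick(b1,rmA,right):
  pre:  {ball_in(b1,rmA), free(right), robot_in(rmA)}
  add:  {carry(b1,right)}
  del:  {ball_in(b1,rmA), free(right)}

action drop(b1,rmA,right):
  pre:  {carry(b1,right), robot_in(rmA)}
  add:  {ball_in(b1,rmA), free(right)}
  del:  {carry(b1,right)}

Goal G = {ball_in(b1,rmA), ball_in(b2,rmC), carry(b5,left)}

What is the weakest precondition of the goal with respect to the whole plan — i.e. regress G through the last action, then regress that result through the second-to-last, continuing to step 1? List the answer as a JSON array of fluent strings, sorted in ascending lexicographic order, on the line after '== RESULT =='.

Regress step by step:
  through step 4 (drop(b1,rmA,right)): drop {ball_in(b1,rmA)}, keep {ball_in(b2,rmC), carry(b5,left)}, require {carry(b1,right), robot_in(rmA)}
    → {ball_in(b2,rmC), carry(b1,right), carry(b5,left), robot_in(rmA)}
  through step 3 (pick(b1,rmA,right)): drop {carry(b1,right)}, keep {ball_in(b2,rmC), carry(b5,left), robot_in(rmA)}, require {ball_in(b1,rmA), free(right), robot_in(rmA)}
    → {ball_in(b1,rmA), ball_in(b2,rmC), carry(b5,left), free(right), robot_in(rmA)}
  through step 2 (pick(b5,rmA,left)): drop {carry(b5,left)}, keep {ball_in(b1,rmA), ball_in(b2,rmC), free(right), robot_in(rmA)}, require {ball_in(b5,rmA), free(left), robot_in(rmA)}
    → {ball_in(b1,rmA), ball_in(b2,rmC), ball_in(b5,rmA), free(left), free(right), robot_in(rmA)}
  through step 1 (drop(b5,rmA,right)): drop {ball_in(b5,rmA), free(right)}, keep {ball_in(b1,rmA), ball_in(b2,rmC), free(left), robot_in(rmA)}, require {carry(b5,right), robot_in(rmA)}
    → {ball_in(b1,rmA), ball_in(b2,rmC), carry(b5,right), free(left), robot_in(rmA)}

== RESULT ==
["ball_in(b1,rmA)", "ball_in(b2,rmC)", "carry(b5,right)", "free(left)", "robot_in(rmA)"]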